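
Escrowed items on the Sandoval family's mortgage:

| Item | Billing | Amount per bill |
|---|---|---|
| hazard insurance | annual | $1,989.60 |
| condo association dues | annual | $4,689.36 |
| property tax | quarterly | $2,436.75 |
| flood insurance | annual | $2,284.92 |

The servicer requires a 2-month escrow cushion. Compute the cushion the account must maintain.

Hazard insurance = $1,989.60 per year
Condo association dues = $4,689.36 per year
Property tax = $2,436.75 × 4 = $9,747.00 per year
Flood insurance = $2,284.92 per year
Total annual escrow = $1,989.60 + $4,689.36 + $9,747.00 + $2,284.92 = $18,710.88
Monthly escrow = $18,710.88 ÷ 12 = $1,559.24
Required cushion = 2 × $1,559.24 = $3,118.48

$3,118.48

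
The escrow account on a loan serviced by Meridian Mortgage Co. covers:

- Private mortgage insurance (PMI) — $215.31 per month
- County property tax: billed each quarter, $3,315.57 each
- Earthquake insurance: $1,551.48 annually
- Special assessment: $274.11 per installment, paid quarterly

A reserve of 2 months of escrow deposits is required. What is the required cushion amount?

Private mortgage insurance (PMI) = $215.31 × 12 = $2,583.72
County property tax = $3,315.57 × 4 = $13,262.28
Earthquake insurance = $1,551.48
Special assessment = $274.11 × 4 = $1,096.44
Combined annual = $18,493.92
Monthly escrow = $18,493.92 / 12 = $1,541.16
Cushion = 2 × $1,541.16 = $3,082.32

$3,082.32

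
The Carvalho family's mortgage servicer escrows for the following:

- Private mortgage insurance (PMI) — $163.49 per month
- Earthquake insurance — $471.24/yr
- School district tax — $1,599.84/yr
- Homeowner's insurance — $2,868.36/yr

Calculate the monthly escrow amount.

$575.11

Private mortgage insurance (PMI) = $163.49 × 12 = $1,961.88 annually
Earthquake insurance = $471.24 annually
School district tax = $1,599.84 annually
Homeowner's insurance = $2,868.36 annually
Combined annual = $6,901.32
Monthly escrow = $6,901.32 / 12 = $575.11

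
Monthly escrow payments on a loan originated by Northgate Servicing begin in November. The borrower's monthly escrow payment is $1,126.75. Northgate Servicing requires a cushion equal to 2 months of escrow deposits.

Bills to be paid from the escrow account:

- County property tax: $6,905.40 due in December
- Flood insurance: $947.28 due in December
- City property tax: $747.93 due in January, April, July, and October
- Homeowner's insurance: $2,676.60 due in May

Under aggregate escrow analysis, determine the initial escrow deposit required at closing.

Cushion = 2 × $1,126.75 = $2,253.50
Trial balance (start $0, +$1,126.75 each month, − disbursements):
  Nov: +$1,126.75 → $1,126.75
  Dec: +$1,126.75 − $7,852.68 → -$5,599.18
  Jan: +$1,126.75 − $747.93 → -$5,220.36
  Feb: +$1,126.75 → -$4,093.61
  Mar: +$1,126.75 → -$2,966.86
  Apr: +$1,126.75 − $747.93 → -$2,588.04
  May: +$1,126.75 − $2,676.60 → -$4,137.89
  Jun: +$1,126.75 → -$3,011.14
  Jul: +$1,126.75 − $747.93 → -$2,632.32
  Aug: +$1,126.75 → -$1,505.57
  Sep: +$1,126.75 → -$378.82
  Oct: +$1,126.75 − $747.93 → $0.00
Lowest trial balance = -$5,599.18 (Dec)
Initial deposit = cushion − low point = $2,253.50 − (-$5,599.18) = $7,852.68

$7,852.68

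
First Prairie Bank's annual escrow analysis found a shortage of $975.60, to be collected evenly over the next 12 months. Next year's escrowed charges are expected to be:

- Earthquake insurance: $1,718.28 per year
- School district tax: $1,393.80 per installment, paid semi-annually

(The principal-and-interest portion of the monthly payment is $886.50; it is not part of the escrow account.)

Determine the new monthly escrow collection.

$456.79

Earthquake insurance: $1,718.28
School district tax: $1,393.80 × 2 = $2,787.60
Yearly total = $4,505.88
Monthly escrow = $4,505.88 ÷ 12 = $375.49
Shortage per month = $975.60 ÷ 12 = $81.30
New monthly escrow = $375.49 + $81.30 = $456.79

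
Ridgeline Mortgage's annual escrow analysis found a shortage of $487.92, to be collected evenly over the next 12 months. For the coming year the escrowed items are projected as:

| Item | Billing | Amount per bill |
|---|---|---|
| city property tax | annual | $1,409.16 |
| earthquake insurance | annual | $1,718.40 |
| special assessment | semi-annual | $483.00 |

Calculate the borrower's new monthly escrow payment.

$381.79

City property tax — $1,409.16
Earthquake insurance — $1,718.40
Special assessment — $483.00 × 2 = $966.00
Total annual escrow = $1,409.16 + $1,718.40 + $966.00 = $4,093.56
Monthly escrow = $4,093.56 ÷ 12 = $341.13
Monthly shortage recovery: $487.92 / 12 = $40.66
Adjusted monthly = $341.13 + $40.66 = $381.79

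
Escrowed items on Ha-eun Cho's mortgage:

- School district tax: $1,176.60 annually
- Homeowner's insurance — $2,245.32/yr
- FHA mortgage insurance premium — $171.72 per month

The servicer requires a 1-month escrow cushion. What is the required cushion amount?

School district tax = $1,176.60 per year
Homeowner's insurance = $2,245.32 per year
FHA mortgage insurance premium = $171.72 × 12 = $2,060.64 per year
Total per year = $1,176.60 + $2,245.32 + $2,060.64 = $5,482.56
Monthly escrow = $5,482.56 ÷ 12 = $456.88
Reserve = 1 × $456.88 = $456.88

$456.88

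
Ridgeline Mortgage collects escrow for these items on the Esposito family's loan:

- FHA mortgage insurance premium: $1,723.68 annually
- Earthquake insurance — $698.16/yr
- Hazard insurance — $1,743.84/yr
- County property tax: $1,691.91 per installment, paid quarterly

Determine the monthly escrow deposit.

FHA mortgage insurance premium: $1,723.68 annually
Earthquake insurance: $698.16 annually
Hazard insurance: $1,743.84 annually
County property tax: $1,691.91 × 4 = $6,767.64 annually
Total annual escrow = $10,933.32
Per month = $10,933.32 ÷ 12 = $911.11

$911.11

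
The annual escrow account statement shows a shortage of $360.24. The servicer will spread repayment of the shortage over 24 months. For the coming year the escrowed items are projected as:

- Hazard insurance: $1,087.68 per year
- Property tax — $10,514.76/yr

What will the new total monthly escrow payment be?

Hazard insurance — $1,087.68 per year
Property tax — $10,514.76 per year
Yearly total = $1,087.68 + $10,514.76 = $11,602.44
Monthly = $11,602.44 ÷ 12 = $966.87
Shortage per month = $360.24 ÷ 24 = $15.01
Adjusted monthly = $966.87 + $15.01 = $981.88

$981.88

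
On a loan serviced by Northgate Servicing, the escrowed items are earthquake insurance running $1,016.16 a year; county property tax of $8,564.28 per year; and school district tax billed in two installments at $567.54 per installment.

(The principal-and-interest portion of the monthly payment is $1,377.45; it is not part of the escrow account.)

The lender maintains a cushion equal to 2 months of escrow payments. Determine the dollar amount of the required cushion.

Earthquake insurance — $1,016.16
County property tax — $8,564.28
School district tax — $567.54 × 2 = $1,135.08
Annual escrow total = $10,715.52
Monthly = $10,715.52 / 12 = $892.96
Cushion = 2 × $892.96 = $1,785.92

$1,785.92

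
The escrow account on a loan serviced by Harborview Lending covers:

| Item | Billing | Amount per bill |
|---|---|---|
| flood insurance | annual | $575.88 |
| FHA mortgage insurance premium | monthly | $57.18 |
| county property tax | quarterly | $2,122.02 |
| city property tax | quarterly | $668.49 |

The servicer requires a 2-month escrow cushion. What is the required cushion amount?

$2,070.68

Flood insurance: $575.88
FHA mortgage insurance premium: $57.18 × 12 = $686.16
County property tax: $2,122.02 × 4 = $8,488.08
City property tax: $668.49 × 4 = $2,673.96
Annual escrow total = $575.88 + $686.16 + $8,488.08 + $2,673.96 = $12,424.08
Monthly = $12,424.08 ÷ 12 = $1,035.34
Cushion = 2 × $1,035.34 = $2,070.68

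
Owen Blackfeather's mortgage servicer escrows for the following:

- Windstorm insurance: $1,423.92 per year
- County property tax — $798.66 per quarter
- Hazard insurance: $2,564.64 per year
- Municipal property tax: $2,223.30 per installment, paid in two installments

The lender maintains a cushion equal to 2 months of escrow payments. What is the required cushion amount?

$1,938.30

Windstorm insurance: $1,423.92
County property tax: $798.66 × 4 = $3,194.64
Hazard insurance: $2,564.64
Municipal property tax: $2,223.30 × 2 = $4,446.60
Combined annual = $11,629.80
Base monthly escrow = $11,629.80 / 12 = $969.15
Cushion = 2 × $969.15 = $1,938.30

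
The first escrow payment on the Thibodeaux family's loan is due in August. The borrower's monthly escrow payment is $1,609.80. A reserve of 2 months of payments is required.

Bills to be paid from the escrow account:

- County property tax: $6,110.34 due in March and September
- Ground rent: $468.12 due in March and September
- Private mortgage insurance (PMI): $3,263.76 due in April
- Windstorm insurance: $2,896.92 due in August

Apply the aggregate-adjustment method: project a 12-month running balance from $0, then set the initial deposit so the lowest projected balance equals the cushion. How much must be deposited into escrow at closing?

$9,475.38

Cushion = 2 × $1,609.80 = $3,219.60
Trial balance (start $0, +$1,609.80 each month, − disbursements):
  Aug: +$1,609.80 − $2,896.92 → -$1,287.12
  Sep: +$1,609.80 − $6,578.46 → -$6,255.78
  Oct: +$1,609.80 → -$4,645.98
  Nov: +$1,609.80 → -$3,036.18
  Dec: +$1,609.80 → -$1,426.38
  Jan: +$1,609.80 → $183.42
  Feb: +$1,609.80 → $1,793.22
  Mar: +$1,609.80 − $6,578.46 → -$3,175.44
  Apr: +$1,609.80 − $3,263.76 → -$4,829.40
  May: +$1,609.80 → -$3,219.60
  Jun: +$1,609.80 → -$1,609.80
  Jul: +$1,609.80 → $0.00
Lowest trial balance = -$6,255.78 (Sep)
Initial deposit = cushion − low point = $3,219.60 − (-$6,255.78) = $9,475.38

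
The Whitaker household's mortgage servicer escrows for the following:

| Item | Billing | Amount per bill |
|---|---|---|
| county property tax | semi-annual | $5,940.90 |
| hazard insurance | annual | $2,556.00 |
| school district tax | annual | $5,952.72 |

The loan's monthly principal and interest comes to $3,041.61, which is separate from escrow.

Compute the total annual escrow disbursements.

County property tax = $5,940.90 × 2 = $11,881.80 annually
Hazard insurance = $2,556.00 annually
School district tax = $5,952.72 annually
Annual escrow total = $11,881.80 + $2,556.00 + $5,952.72 = $20,390.52

$20,390.52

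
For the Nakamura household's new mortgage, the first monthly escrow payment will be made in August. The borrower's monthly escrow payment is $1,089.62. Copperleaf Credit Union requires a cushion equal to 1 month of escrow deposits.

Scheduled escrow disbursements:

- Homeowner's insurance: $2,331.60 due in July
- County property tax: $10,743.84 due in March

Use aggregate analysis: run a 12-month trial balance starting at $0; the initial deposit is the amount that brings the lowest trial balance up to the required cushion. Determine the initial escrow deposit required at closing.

Cushion = 1 × $1,089.62 = $1,089.62
Trial balance (start $0, +$1,089.62 each month, − disbursements):
  Aug: +$1,089.62 → $1,089.62
  Sep: +$1,089.62 → $2,179.24
  Oct: +$1,089.62 → $3,268.86
  Nov: +$1,089.62 → $4,358.48
  Dec: +$1,089.62 → $5,448.10
  Jan: +$1,089.62 → $6,537.72
  Feb: +$1,089.62 → $7,627.34
  Mar: +$1,089.62 − $10,743.84 → -$2,026.88
  Apr: +$1,089.62 → -$937.26
  May: +$1,089.62 → $152.36
  Jun: +$1,089.62 → $1,241.98
  Jul: +$1,089.62 − $2,331.60 → $0.00
Lowest trial balance = -$2,026.88 (Mar)
Initial deposit = cushion − low point = $1,089.62 − (-$2,026.88) = $3,116.50

$3,116.50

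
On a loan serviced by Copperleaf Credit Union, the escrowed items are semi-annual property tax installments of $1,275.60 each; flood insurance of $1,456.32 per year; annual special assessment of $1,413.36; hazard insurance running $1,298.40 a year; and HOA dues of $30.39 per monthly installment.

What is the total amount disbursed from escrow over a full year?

Property tax = $1,275.60 × 2 = $2,551.20 annually
Flood insurance = $1,456.32 annually
Special assessment = $1,413.36 annually
Hazard insurance = $1,298.40 annually
HOA dues = $30.39 × 12 = $364.68 annually
Total per year = $2,551.20 + $1,456.32 + $1,413.36 + $1,298.40 + $364.68 = $7,083.96

$7,083.96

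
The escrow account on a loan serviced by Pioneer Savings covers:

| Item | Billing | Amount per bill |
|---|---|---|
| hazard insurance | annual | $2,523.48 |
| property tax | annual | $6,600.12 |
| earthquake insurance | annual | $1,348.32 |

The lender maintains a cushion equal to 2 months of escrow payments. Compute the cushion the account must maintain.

Hazard insurance: $2,523.48/yr
Property tax: $6,600.12/yr
Earthquake insurance: $1,348.32/yr
Annual escrow total = $2,523.48 + $6,600.12 + $1,348.32 = $10,471.92
Base monthly escrow = $10,471.92 / 12 = $872.66
Cushion = 2 × $872.66 = $1,745.32

$1,745.32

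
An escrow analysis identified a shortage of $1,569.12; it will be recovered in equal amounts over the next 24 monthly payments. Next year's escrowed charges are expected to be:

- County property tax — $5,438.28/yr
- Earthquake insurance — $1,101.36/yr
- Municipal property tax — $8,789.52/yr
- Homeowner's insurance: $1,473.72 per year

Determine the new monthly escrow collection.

$1,465.62

County property tax = $5,438.28
Earthquake insurance = $1,101.36
Municipal property tax = $8,789.52
Homeowner's insurance = $1,473.72
Annual escrow total = $5,438.28 + $1,101.36 + $8,789.52 + $1,473.72 = $16,802.88
Monthly escrow = $16,802.88 / 12 = $1,400.24
Shortage per month = $1,569.12 ÷ 24 = $65.38
Adjusted monthly = $1,400.24 + $65.38 = $1,465.62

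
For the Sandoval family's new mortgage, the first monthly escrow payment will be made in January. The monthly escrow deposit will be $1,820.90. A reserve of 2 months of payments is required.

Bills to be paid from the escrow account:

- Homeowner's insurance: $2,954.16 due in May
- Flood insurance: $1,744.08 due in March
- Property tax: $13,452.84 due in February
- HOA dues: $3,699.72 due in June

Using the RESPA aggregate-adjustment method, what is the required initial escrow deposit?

$14,567.20

Cushion = 2 × $1,820.90 = $3,641.80
Trial balance (start $0, +$1,820.90 each month, − disbursements):
  Jan: +$1,820.90 → $1,820.90
  Feb: +$1,820.90 − $13,452.84 → -$9,811.04
  Mar: +$1,820.90 − $1,744.08 → -$9,734.22
  Apr: +$1,820.90 → -$7,913.32
  May: +$1,820.90 − $2,954.16 → -$9,046.58
  Jun: +$1,820.90 − $3,699.72 → -$10,925.40
  Jul: +$1,820.90 → -$9,104.50
  Aug: +$1,820.90 → -$7,283.60
  Sep: +$1,820.90 → -$5,462.70
  Oct: +$1,820.90 → -$3,641.80
  Nov: +$1,820.90 → -$1,820.90
  Dec: +$1,820.90 → $0.00
Lowest trial balance = -$10,925.40 (Jun)
Initial deposit = cushion − low point = $3,641.80 − (-$10,925.40) = $14,567.20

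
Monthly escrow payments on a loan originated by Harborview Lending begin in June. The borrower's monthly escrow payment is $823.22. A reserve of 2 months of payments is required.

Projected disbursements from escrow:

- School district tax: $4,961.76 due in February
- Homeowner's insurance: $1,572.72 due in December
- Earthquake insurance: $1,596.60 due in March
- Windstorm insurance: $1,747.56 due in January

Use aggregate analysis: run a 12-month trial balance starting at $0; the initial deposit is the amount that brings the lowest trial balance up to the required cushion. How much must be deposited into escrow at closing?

Cushion = 2 × $823.22 = $1,646.44
Trial balance (start $0, +$823.22 each month, − disbursements):
  Jun: +$823.22 → $823.22
  Jul: +$823.22 → $1,646.44
  Aug: +$823.22 → $2,469.66
  Sep: +$823.22 → $3,292.88
  Oct: +$823.22 → $4,116.10
  Nov: +$823.22 → $4,939.32
  Dec: +$823.22 − $1,572.72 → $4,189.82
  Jan: +$823.22 − $1,747.56 → $3,265.48
  Feb: +$823.22 − $4,961.76 → -$873.06
  Mar: +$823.22 − $1,596.60 → -$1,646.44
  Apr: +$823.22 → -$823.22
  May: +$823.22 → $0.00
Lowest trial balance = -$1,646.44 (Mar)
Initial deposit = cushion − low point = $1,646.44 − (-$1,646.44) = $3,292.88

$3,292.88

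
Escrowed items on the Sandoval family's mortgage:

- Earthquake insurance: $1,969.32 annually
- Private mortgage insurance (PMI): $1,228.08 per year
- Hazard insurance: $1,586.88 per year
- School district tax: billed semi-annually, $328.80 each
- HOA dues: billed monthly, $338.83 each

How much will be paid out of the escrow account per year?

Earthquake insurance — $1,969.32 annually
Private mortgage insurance (PMI) — $1,228.08 annually
Hazard insurance — $1,586.88 annually
School district tax — $328.80 × 2 = $657.60 annually
HOA dues — $338.83 × 12 = $4,065.96 annually
Annual escrow total = $9,507.84

$9,507.84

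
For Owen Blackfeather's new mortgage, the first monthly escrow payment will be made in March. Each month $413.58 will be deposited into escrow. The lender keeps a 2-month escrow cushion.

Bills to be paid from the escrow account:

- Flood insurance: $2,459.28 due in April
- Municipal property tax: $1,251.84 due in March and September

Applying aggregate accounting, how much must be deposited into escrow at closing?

$3,711.12

Cushion = 2 × $413.58 = $827.16
Trial balance (start $0, +$413.58 each month, − disbursements):
  Mar: +$413.58 − $1,251.84 → -$838.26
  Apr: +$413.58 − $2,459.28 → -$2,883.96
  May: +$413.58 → -$2,470.38
  Jun: +$413.58 → -$2,056.80
  Jul: +$413.58 → -$1,643.22
  Aug: +$413.58 → -$1,229.64
  Sep: +$413.58 − $1,251.84 → -$2,067.90
  Oct: +$413.58 → -$1,654.32
  Nov: +$413.58 → -$1,240.74
  Dec: +$413.58 → -$827.16
  Jan: +$413.58 → -$413.58
  Feb: +$413.58 → $0.00
Lowest trial balance = -$2,883.96 (Apr)
Initial deposit = cushion − low point = $827.16 − (-$2,883.96) = $3,711.12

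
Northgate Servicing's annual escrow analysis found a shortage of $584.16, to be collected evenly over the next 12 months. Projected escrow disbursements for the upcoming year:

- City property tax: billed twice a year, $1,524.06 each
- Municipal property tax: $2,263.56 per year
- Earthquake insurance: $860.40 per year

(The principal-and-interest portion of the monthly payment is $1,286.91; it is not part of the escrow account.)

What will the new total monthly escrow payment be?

$563.02

City property tax: $1,524.06 × 2 = $3,048.12 annually
Municipal property tax: $2,263.56 annually
Earthquake insurance: $860.40 annually
Total annual escrow = $3,048.12 + $2,263.56 + $860.40 = $6,172.08
Monthly escrow = $6,172.08 ÷ 12 = $514.34
Shortage spread = $584.16 / 12 = $48.68/mo
New monthly escrow = $514.34 + $48.68 = $563.02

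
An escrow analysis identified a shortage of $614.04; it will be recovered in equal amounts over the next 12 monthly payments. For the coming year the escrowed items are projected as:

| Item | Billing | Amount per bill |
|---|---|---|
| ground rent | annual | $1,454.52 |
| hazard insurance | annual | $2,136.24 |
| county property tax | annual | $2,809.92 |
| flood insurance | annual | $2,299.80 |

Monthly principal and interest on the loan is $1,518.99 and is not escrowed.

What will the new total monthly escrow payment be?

Ground rent: $1,454.52
Hazard insurance: $2,136.24
County property tax: $2,809.92
Flood insurance: $2,299.80
Yearly total = $8,700.48
Base monthly escrow = $8,700.48 / 12 = $725.04
Monthly shortage recovery: $614.04 ÷ 12 = $51.17
New monthly escrow = $725.04 + $51.17 = $776.21

$776.21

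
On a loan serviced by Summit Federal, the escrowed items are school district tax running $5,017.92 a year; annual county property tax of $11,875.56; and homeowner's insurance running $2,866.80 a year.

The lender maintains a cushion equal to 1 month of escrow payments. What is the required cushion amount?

$1,646.69

School district tax: $5,017.92 per year
County property tax: $11,875.56 per year
Homeowner's insurance: $2,866.80 per year
Yearly total = $19,760.28
Monthly escrow = $19,760.28 ÷ 12 = $1,646.69
Required cushion = 1 × $1,646.69 = $1,646.69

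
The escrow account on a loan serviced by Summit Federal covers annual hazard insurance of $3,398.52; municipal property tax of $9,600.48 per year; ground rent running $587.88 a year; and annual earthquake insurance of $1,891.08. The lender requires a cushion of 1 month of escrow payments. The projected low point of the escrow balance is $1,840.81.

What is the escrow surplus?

$550.98

Hazard insurance — $3,398.52 per year
Municipal property tax — $9,600.48 per year
Ground rent — $587.88 per year
Earthquake insurance — $1,891.08 per year
Total annual escrow = $15,477.96
Base monthly escrow = $15,477.96 / 12 = $1,289.83
Required cushion = 1 × $1,289.83 = $1,289.83
Surplus = $1,840.81 − $1,289.83 = $550.98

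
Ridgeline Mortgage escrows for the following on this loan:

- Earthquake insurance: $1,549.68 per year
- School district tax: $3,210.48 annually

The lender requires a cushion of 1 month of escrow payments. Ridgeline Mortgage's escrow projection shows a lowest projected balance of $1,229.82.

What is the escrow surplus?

Earthquake insurance = $1,549.68 annually
School district tax = $3,210.48 annually
Total per year = $1,549.68 + $3,210.48 = $4,760.16
Monthly escrow = $4,760.16 ÷ 12 = $396.68
Cushion = 1 × $396.68 = $396.68
Excess over cushion: $1,229.82 − $396.68 = $833.14

$833.14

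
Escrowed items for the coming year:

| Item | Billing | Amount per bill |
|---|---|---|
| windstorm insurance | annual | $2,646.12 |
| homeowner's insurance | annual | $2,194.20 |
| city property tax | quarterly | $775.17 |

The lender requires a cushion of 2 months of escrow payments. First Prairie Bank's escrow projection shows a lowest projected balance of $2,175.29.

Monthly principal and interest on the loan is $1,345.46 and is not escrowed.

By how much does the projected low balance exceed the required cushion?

Windstorm insurance: $2,646.12
Homeowner's insurance: $2,194.20
City property tax: $775.17 × 4 = $3,100.68
Total annual escrow = $2,646.12 + $2,194.20 + $3,100.68 = $7,941.00
Monthly = $7,941.00 / 12 = $661.75
Cushion = 2 × $661.75 = $1,323.50
Surplus = $2,175.29 − $1,323.50 = $851.79

$851.79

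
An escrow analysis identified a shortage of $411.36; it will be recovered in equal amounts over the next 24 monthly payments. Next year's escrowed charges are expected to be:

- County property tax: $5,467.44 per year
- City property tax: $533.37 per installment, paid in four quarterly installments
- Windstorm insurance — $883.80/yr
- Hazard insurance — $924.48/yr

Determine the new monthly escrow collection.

$801.24

County property tax = $5,467.44 annually
City property tax = $533.37 × 4 = $2,133.48 annually
Windstorm insurance = $883.80 annually
Hazard insurance = $924.48 annually
Total per year = $5,467.44 + $2,133.48 + $883.80 + $924.48 = $9,409.20
Monthly = $9,409.20 / 12 = $784.10
Shortage spread = $411.36 ÷ 24 = $17.14/mo
Adjusted monthly = $784.10 + $17.14 = $801.24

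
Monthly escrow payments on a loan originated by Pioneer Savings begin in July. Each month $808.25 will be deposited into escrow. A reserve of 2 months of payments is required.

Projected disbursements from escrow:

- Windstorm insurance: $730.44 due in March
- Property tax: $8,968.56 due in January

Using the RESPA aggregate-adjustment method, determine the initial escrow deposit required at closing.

Cushion = 2 × $808.25 = $1,616.50
Trial balance (start $0, +$808.25 each month, − disbursements):
  Jul: +$808.25 → $808.25
  Aug: +$808.25 → $1,616.50
  Sep: +$808.25 → $2,424.75
  Oct: +$808.25 → $3,233.00
  Nov: +$808.25 → $4,041.25
  Dec: +$808.25 → $4,849.50
  Jan: +$808.25 − $8,968.56 → -$3,310.81
  Feb: +$808.25 → -$2,502.56
  Mar: +$808.25 − $730.44 → -$2,424.75
  Apr: +$808.25 → -$1,616.50
  May: +$808.25 → -$808.25
  Jun: +$808.25 → $0.00
Lowest trial balance = -$3,310.81 (Jan)
Initial deposit = cushion − low point = $1,616.50 − (-$3,310.81) = $4,927.31

$4,927.31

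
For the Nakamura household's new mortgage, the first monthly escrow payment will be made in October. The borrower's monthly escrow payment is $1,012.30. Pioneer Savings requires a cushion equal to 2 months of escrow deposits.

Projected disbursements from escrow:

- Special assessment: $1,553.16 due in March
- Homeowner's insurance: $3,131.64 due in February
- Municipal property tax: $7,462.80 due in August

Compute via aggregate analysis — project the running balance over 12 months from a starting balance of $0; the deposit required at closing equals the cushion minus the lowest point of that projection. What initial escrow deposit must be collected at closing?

Cushion = 2 × $1,012.30 = $2,024.60
Trial balance (start $0, +$1,012.30 each month, − disbursements):
  Oct: +$1,012.30 → $1,012.30
  Nov: +$1,012.30 → $2,024.60
  Dec: +$1,012.30 → $3,036.90
  Jan: +$1,012.30 → $4,049.20
  Feb: +$1,012.30 − $3,131.64 → $1,929.86
  Mar: +$1,012.30 − $1,553.16 → $1,389.00
  Apr: +$1,012.30 → $2,401.30
  May: +$1,012.30 → $3,413.60
  Jun: +$1,012.30 → $4,425.90
  Jul: +$1,012.30 → $5,438.20
  Aug: +$1,012.30 − $7,462.80 → -$1,012.30
  Sep: +$1,012.30 → $0.00
Lowest trial balance = -$1,012.30 (Aug)
Initial deposit = cushion − low point = $2,024.60 − (-$1,012.30) = $3,036.90

$3,036.90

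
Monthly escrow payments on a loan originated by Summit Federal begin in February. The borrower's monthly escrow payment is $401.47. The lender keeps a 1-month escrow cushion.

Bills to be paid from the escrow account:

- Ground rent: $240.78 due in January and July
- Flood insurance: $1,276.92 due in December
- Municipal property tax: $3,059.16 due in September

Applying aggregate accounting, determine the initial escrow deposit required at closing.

$562.16

Cushion = 1 × $401.47 = $401.47
Trial balance (start $0, +$401.47 each month, − disbursements):
  Feb: +$401.47 → $401.47
  Mar: +$401.47 → $802.94
  Apr: +$401.47 → $1,204.41
  May: +$401.47 → $1,605.88
  Jun: +$401.47 → $2,007.35
  Jul: +$401.47 − $240.78 → $2,168.04
  Aug: +$401.47 → $2,569.51
  Sep: +$401.47 − $3,059.16 → -$88.18
  Oct: +$401.47 → $313.29
  Nov: +$401.47 → $714.76
  Dec: +$401.47 − $1,276.92 → -$160.69
  Jan: +$401.47 − $240.78 → $0.00
Lowest trial balance = -$160.69 (Dec)
Initial deposit = cushion − low point = $401.47 − (-$160.69) = $562.16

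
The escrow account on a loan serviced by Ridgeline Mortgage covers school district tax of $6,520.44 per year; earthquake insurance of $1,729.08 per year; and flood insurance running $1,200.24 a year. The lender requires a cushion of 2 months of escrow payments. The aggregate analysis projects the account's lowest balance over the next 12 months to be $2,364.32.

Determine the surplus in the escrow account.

School district tax — $6,520.44 per year
Earthquake insurance — $1,729.08 per year
Flood insurance — $1,200.24 per year
Total per year = $6,520.44 + $1,729.08 + $1,200.24 = $9,449.76
Base monthly escrow = $9,449.76 / 12 = $787.48
Cushion = 2 × $787.48 = $1,574.96
Excess over cushion: $2,364.32 − $1,574.96 = $789.36

$789.36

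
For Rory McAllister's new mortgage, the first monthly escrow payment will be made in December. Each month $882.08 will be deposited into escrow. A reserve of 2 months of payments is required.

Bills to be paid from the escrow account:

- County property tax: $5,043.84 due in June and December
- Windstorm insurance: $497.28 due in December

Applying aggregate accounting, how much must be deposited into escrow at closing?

Cushion = 2 × $882.08 = $1,764.16
Trial balance (start $0, +$882.08 each month, − disbursements):
  Dec: +$882.08 − $5,541.12 → -$4,659.04
  Jan: +$882.08 → -$3,776.96
  Feb: +$882.08 → -$2,894.88
  Mar: +$882.08 → -$2,012.80
  Apr: +$882.08 → -$1,130.72
  May: +$882.08 → -$248.64
  Jun: +$882.08 − $5,043.84 → -$4,410.40
  Jul: +$882.08 → -$3,528.32
  Aug: +$882.08 → -$2,646.24
  Sep: +$882.08 → -$1,764.16
  Oct: +$882.08 → -$882.08
  Nov: +$882.08 → $0.00
Lowest trial balance = -$4,659.04 (Dec)
Initial deposit = cushion − low point = $1,764.16 − (-$4,659.04) = $6,423.20

$6,423.20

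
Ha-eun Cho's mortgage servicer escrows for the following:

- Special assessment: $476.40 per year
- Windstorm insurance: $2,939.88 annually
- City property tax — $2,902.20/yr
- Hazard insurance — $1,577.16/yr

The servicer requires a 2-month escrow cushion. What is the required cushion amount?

$1,315.94

Special assessment: $476.40 per year
Windstorm insurance: $2,939.88 per year
City property tax: $2,902.20 per year
Hazard insurance: $1,577.16 per year
Combined annual = $7,895.64
Base monthly escrow = $7,895.64 / 12 = $657.97
Required cushion = 2 × $657.97 = $1,315.94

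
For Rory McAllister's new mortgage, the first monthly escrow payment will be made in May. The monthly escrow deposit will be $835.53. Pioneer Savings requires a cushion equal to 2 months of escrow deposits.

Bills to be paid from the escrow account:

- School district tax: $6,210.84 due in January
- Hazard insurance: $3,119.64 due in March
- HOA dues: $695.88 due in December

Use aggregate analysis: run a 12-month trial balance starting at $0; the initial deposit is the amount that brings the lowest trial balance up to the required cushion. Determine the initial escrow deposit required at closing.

$2,506.59

Cushion = 2 × $835.53 = $1,671.06
Trial balance (start $0, +$835.53 each month, − disbursements):
  May: +$835.53 → $835.53
  Jun: +$835.53 → $1,671.06
  Jul: +$835.53 → $2,506.59
  Aug: +$835.53 → $3,342.12
  Sep: +$835.53 → $4,177.65
  Oct: +$835.53 → $5,013.18
  Nov: +$835.53 → $5,848.71
  Dec: +$835.53 − $695.88 → $5,988.36
  Jan: +$835.53 − $6,210.84 → $613.05
  Feb: +$835.53 → $1,448.58
  Mar: +$835.53 − $3,119.64 → -$835.53
  Apr: +$835.53 → $0.00
Lowest trial balance = -$835.53 (Mar)
Initial deposit = cushion − low point = $1,671.06 − (-$835.53) = $2,506.59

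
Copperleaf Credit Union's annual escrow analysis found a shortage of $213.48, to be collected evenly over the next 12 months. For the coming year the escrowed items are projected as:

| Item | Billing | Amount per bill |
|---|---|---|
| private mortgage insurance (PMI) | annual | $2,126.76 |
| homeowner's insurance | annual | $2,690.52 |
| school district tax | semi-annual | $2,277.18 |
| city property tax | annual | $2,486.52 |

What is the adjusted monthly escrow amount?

$1,005.97

Private mortgage insurance (PMI) — $2,126.76/yr
Homeowner's insurance — $2,690.52/yr
School district tax — $2,277.18 × 2 = $4,554.36/yr
City property tax — $2,486.52/yr
Yearly total = $11,858.16
Monthly escrow = $11,858.16 / 12 = $988.18
Shortage spread = $213.48 ÷ 12 = $17.79/mo
New monthly escrow = $988.18 + $17.79 = $1,005.97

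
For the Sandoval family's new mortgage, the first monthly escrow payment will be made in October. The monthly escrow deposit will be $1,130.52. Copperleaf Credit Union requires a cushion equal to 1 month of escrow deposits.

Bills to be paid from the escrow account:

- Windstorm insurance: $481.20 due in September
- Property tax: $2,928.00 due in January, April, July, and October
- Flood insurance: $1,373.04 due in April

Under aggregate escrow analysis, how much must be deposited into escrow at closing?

Cushion = 1 × $1,130.52 = $1,130.52
Trial balance (start $0, +$1,130.52 each month, − disbursements):
  Oct: +$1,130.52 − $2,928.00 → -$1,797.48
  Nov: +$1,130.52 → -$666.96
  Dec: +$1,130.52 → $463.56
  Jan: +$1,130.52 − $2,928.00 → -$1,333.92
  Feb: +$1,130.52 → -$203.40
  Mar: +$1,130.52 → $927.12
  Apr: +$1,130.52 − $4,301.04 → -$2,243.40
  May: +$1,130.52 → -$1,112.88
  Jun: +$1,130.52 → $17.64
  Jul: +$1,130.52 − $2,928.00 → -$1,779.84
  Aug: +$1,130.52 → -$649.32
  Sep: +$1,130.52 − $481.20 → $0.00
Lowest trial balance = -$2,243.40 (Apr)
Initial deposit = cushion − low point = $1,130.52 − (-$2,243.40) = $3,373.92

$3,373.92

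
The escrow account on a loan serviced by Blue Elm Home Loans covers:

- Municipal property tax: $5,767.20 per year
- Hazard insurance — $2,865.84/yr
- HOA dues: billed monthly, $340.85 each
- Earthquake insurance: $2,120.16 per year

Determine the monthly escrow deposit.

Municipal property tax: $5,767.20
Hazard insurance: $2,865.84
HOA dues: $340.85 × 12 = $4,090.20
Earthquake insurance: $2,120.16
Annual escrow total = $14,843.40
Monthly = $14,843.40 / 12 = $1,236.95

$1,236.95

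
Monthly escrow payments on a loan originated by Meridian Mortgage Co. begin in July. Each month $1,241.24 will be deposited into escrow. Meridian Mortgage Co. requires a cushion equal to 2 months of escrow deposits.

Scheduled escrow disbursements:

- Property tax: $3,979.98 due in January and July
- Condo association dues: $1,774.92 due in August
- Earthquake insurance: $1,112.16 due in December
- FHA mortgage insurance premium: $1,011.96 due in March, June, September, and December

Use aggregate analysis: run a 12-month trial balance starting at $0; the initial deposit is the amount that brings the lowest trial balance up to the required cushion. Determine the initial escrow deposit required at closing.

$6,664.76

Cushion = 2 × $1,241.24 = $2,482.48
Trial balance (start $0, +$1,241.24 each month, − disbursements):
  Jul: +$1,241.24 − $3,979.98 → -$2,738.74
  Aug: +$1,241.24 − $1,774.92 → -$3,272.42
  Sep: +$1,241.24 − $1,011.96 → -$3,043.14
  Oct: +$1,241.24 → -$1,801.90
  Nov: +$1,241.24 → -$560.66
  Dec: +$1,241.24 − $2,124.12 → -$1,443.54
  Jan: +$1,241.24 − $3,979.98 → -$4,182.28
  Feb: +$1,241.24 → -$2,941.04
  Mar: +$1,241.24 − $1,011.96 → -$2,711.76
  Apr: +$1,241.24 → -$1,470.52
  May: +$1,241.24 → -$229.28
  Jun: +$1,241.24 − $1,011.96 → $0.00
Lowest trial balance = -$4,182.28 (Jan)
Initial deposit = cushion − low point = $2,482.48 − (-$4,182.28) = $6,664.76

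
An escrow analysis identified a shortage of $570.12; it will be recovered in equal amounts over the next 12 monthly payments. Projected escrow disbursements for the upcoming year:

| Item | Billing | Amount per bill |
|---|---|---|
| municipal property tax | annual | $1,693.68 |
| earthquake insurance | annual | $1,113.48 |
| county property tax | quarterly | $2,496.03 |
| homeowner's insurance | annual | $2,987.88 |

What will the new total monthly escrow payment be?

$1,362.44

Municipal property tax = $1,693.68 annually
Earthquake insurance = $1,113.48 annually
County property tax = $2,496.03 × 4 = $9,984.12 annually
Homeowner's insurance = $2,987.88 annually
Combined annual = $15,779.16
Monthly escrow = $15,779.16 ÷ 12 = $1,314.93
Monthly shortage recovery: $570.12 ÷ 12 = $47.51
New monthly escrow = $1,314.93 + $47.51 = $1,362.44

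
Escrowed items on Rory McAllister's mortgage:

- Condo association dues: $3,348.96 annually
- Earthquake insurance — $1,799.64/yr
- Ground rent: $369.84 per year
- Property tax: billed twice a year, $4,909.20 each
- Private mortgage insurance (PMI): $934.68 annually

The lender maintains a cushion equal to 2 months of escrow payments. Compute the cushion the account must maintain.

Condo association dues — $3,348.96 annually
Earthquake insurance — $1,799.64 annually
Ground rent — $369.84 annually
Property tax — $4,909.20 × 2 = $9,818.40 annually
Private mortgage insurance (PMI) — $934.68 annually
Total per year = $16,271.52
Per month = $16,271.52 / 12 = $1,355.96
Required cushion = 2 × $1,355.96 = $2,711.92

$2,711.92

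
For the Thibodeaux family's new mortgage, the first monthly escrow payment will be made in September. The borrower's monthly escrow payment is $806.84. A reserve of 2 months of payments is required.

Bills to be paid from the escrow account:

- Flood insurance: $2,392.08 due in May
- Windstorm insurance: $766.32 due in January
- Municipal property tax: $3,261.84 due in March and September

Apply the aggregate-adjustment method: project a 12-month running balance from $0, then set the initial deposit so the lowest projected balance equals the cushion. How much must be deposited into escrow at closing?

$4,068.68

Cushion = 2 × $806.84 = $1,613.68
Trial balance (start $0, +$806.84 each month, − disbursements):
  Sep: +$806.84 − $3,261.84 → -$2,455.00
  Oct: +$806.84 → -$1,648.16
  Nov: +$806.84 → -$841.32
  Dec: +$806.84 → -$34.48
  Jan: +$806.84 − $766.32 → $6.04
  Feb: +$806.84 → $812.88
  Mar: +$806.84 − $3,261.84 → -$1,642.12
  Apr: +$806.84 → -$835.28
  May: +$806.84 − $2,392.08 → -$2,420.52
  Jun: +$806.84 → -$1,613.68
  Jul: +$806.84 → -$806.84
  Aug: +$806.84 → $0.00
Lowest trial balance = -$2,455.00 (Sep)
Initial deposit = cushion − low point = $1,613.68 − (-$2,455.00) = $4,068.68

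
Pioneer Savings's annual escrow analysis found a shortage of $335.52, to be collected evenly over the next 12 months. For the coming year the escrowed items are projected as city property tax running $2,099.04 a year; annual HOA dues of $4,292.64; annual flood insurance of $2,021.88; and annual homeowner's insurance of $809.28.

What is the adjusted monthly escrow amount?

City property tax = $2,099.04/yr
HOA dues = $4,292.64/yr
Flood insurance = $2,021.88/yr
Homeowner's insurance = $809.28/yr
Annual escrow total = $9,222.84
Monthly escrow = $9,222.84 / 12 = $768.57
Monthly shortage recovery: $335.52 ÷ 12 = $27.96
Adjusted monthly = $768.57 + $27.96 = $796.53

$796.53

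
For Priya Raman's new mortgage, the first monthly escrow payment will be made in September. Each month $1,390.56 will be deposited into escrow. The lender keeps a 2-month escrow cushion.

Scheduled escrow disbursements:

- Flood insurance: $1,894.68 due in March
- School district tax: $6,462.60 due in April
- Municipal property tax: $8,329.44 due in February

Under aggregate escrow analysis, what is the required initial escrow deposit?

$8,343.36

Cushion = 2 × $1,390.56 = $2,781.12
Trial balance (start $0, +$1,390.56 each month, − disbursements):
  Sep: +$1,390.56 → $1,390.56
  Oct: +$1,390.56 → $2,781.12
  Nov: +$1,390.56 → $4,171.68
  Dec: +$1,390.56 → $5,562.24
  Jan: +$1,390.56 → $6,952.80
  Feb: +$1,390.56 − $8,329.44 → $13.92
  Mar: +$1,390.56 − $1,894.68 → -$490.20
  Apr: +$1,390.56 − $6,462.60 → -$5,562.24
  May: +$1,390.56 → -$4,171.68
  Jun: +$1,390.56 → -$2,781.12
  Jul: +$1,390.56 → -$1,390.56
  Aug: +$1,390.56 → $0.00
Lowest trial balance = -$5,562.24 (Apr)
Initial deposit = cushion − low point = $2,781.12 − (-$5,562.24) = $8,343.36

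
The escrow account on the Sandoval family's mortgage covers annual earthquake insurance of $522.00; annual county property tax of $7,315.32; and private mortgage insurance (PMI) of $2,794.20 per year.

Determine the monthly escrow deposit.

$885.96

Earthquake insurance: $522.00
County property tax: $7,315.32
Private mortgage insurance (PMI): $2,794.20
Total annual escrow = $10,631.52
Per month = $10,631.52 / 12 = $885.96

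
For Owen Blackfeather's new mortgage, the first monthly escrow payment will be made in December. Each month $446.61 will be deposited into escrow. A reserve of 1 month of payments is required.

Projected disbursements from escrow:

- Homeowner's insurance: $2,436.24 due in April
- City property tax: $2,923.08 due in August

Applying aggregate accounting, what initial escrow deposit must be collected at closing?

$1,786.44

Cushion = 1 × $446.61 = $446.61
Trial balance (start $0, +$446.61 each month, − disbursements):
  Dec: +$446.61 → $446.61
  Jan: +$446.61 → $893.22
  Feb: +$446.61 → $1,339.83
  Mar: +$446.61 → $1,786.44
  Apr: +$446.61 − $2,436.24 → -$203.19
  May: +$446.61 → $243.42
  Jun: +$446.61 → $690.03
  Jul: +$446.61 → $1,136.64
  Aug: +$446.61 − $2,923.08 → -$1,339.83
  Sep: +$446.61 → -$893.22
  Oct: +$446.61 → -$446.61
  Nov: +$446.61 → $0.00
Lowest trial balance = -$1,339.83 (Aug)
Initial deposit = cushion − low point = $446.61 − (-$1,339.83) = $1,786.44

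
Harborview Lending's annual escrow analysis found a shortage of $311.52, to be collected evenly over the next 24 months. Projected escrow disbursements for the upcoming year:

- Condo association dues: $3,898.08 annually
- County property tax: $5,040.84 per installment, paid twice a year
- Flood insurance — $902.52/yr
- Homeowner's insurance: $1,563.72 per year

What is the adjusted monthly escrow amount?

Condo association dues = $3,898.08
County property tax = $5,040.84 × 2 = $10,081.68
Flood insurance = $902.52
Homeowner's insurance = $1,563.72
Total annual escrow = $3,898.08 + $10,081.68 + $902.52 + $1,563.72 = $16,446.00
Per month = $16,446.00 / 12 = $1,370.50
Monthly shortage recovery: $311.52 ÷ 24 = $12.98
New monthly escrow = $1,370.50 + $12.98 = $1,383.48

$1,383.48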